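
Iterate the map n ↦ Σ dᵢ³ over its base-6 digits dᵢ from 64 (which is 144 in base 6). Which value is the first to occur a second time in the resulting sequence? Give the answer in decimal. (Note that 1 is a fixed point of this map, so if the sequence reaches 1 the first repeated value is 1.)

64 = (1,4,4)_6 → 129
129 = (3,3,3)_6 → 81
81 = (2,1,3)_6 → 36
36 = (1,0,0)_6 → 1  — reached the fixed point 1.
1 → 1, so 1 is the first repeated value.

1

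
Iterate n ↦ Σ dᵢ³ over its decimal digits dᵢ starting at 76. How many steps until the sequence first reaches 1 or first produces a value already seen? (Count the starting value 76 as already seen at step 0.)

76 → 7³ + 6³ = 343 + 216 = 559
559 → 5³ + 5³ + 9³ = 125 + 125 + 729 = 979
979 → 9³ + 7³ + 9³ = 729 + 343 + 729 = 1801
1801 → 1³ + 8³ + 0³ + 1³ = 1 + 512 + 0 + 1 = 514
514 → 5³ + 1³ + 4³ = 125 + 1 + 64 = 190
190 → 1³ + 9³ + 0³ = 1 + 729 + 0 = 730
730 → 7³ + 3³ + 0³ = 343 + 27 + 0 = 370
370 → 3³ + 7³ + 0³ = 27 + 343 + 0 = 370  — 370 repeats.
That took 8 steps.

8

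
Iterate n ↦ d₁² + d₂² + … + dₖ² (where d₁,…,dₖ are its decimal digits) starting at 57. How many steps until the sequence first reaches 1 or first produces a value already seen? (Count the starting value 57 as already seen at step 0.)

12

57 → 74
74 → 65
65 → 61
61 → 37
37 → 58
58 → 89
89 → 145
145 → 42
42 → 20
20 → 4
4 → 16
16 → 37  — 37 repeats.
That took 12 steps.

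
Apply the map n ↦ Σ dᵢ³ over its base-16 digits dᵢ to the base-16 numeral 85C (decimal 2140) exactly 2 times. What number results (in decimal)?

2140 = (8,5,12)_16 → 8³ + 5³ + 12³ = 512 + 125 + 1728 = 2365
2365 = (9,3,13)_16 → 9³ + 3³ + 13³ = 729 + 27 + 2197 = 2953

2953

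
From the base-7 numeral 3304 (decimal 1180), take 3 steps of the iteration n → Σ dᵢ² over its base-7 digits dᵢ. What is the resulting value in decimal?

10

1180 = (3,3,0,4)_7 → 3² + 3² + 0² + 4² = 34
34 = (4,6)_7 → 4² + 6² = 52
52 = (1,0,3)_7 → 1² + 0² + 3² = 10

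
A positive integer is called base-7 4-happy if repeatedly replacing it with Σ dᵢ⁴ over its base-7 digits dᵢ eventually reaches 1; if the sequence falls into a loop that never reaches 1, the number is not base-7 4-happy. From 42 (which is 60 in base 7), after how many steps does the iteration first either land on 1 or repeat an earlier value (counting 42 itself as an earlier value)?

8

42 = (6,0)_7 → 6⁴ + 0⁴ = 1296 + 0 = 1296
1296 = (3,5,3,1)_7 → 3⁴ + 5⁴ + 3⁴ + 1⁴ = 81 + 625 + 81 + 1 = 788
788 = (2,2,0,4)_7 → 2⁴ + 2⁴ + 0⁴ + 4⁴ = 16 + 16 + 0 + 256 = 288
288 = (5,6,1)_7 → 5⁴ + 6⁴ + 1⁴ = 625 + 1296 + 1 = 1922
1922 = (5,4,1,4)_7 → 5⁴ + 4⁴ + 1⁴ + 4⁴ = 625 + 256 + 1 + 256 = 1138
1138 = (3,2,1,4)_7 → 3⁴ + 2⁴ + 1⁴ + 4⁴ = 81 + 16 + 1 + 256 = 354
354 = (1,0,1,4)_7 → 1⁴ + 0⁴ + 1⁴ + 4⁴ = 1 + 0 + 1 + 256 = 258
258 = (5,1,6)_7 → 5⁴ + 1⁴ + 6⁴ = 625 + 1 + 1296 = 1922  — 1922 repeats.
That took 8 steps.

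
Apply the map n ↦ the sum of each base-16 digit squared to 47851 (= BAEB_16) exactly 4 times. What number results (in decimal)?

74

47851 = (11,10,14,11)_16 → 538
538 = (2,1,10)_16 → 105
105 = (6,9)_16 → 117
117 = (7,5)_16 → 74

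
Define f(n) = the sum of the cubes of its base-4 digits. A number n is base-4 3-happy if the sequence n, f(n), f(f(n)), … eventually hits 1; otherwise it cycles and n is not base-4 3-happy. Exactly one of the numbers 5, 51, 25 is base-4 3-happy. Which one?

25

5: 5 → 2 → 8 → 8  — repeats 8 (not base-4 3-happy)
51: 51 → 54 → 36 → 9 → 9  — repeats 9 (not base-4 3-happy)
25: 25 → 10 → 16 → 1  — reaches 1 (base-4 3-happy)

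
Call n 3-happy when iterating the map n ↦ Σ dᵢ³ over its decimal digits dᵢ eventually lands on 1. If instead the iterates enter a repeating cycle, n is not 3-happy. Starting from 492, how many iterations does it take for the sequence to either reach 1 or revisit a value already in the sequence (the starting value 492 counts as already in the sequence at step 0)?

4

492 → 4³ + 9³ + 2³ = 801
801 → 8³ + 0³ + 1³ = 513
513 → 5³ + 1³ + 3³ = 153
153 → 1³ + 5³ + 3³ = 153  — 153 repeats.
That took 4 steps.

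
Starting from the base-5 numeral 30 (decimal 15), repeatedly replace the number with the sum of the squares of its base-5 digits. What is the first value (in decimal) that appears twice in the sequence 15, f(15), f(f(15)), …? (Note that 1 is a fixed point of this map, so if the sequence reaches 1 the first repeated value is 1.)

13

15 = (3,0)_5 → 3² + 0² = 9
9 = (1,4)_5 → 1² + 4² = 17
17 = (3,2)_5 → 3² + 2² = 13
13 = (2,3)_5 → 2² + 3² = 13  — 13 already appeared earlier.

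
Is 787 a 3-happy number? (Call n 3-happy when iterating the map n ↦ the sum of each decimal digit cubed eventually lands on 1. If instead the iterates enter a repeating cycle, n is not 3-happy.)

3-happy

787 → 1198
1198 → 1243
1243 → 100
100 → 1  — reached 1.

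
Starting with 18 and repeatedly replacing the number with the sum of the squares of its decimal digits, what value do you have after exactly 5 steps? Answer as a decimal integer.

89

18 → 1² + 8² = 1 + 64 = 65
65 → 6² + 5² = 36 + 25 = 61
61 → 6² + 1² = 36 + 1 = 37
37 → 3² + 7² = 9 + 49 = 58
58 → 5² + 8² = 25 + 64 = 89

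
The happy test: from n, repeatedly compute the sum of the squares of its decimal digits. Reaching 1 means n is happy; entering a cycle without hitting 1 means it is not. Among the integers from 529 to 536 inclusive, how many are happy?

529: 529 → 110 → 2 → 4 → 16 → 37 → 58 → 89 → 145 → 42 → 20 → 4  — not happy
530: 530 → 34 → 25 → 29 → 85 → 89 → 145 → 42 → 20 → 4 → 16 → 37 → 58 → 89  — not happy
531: 531 → 35 → 34 → 25 → 29 → 85 → 89 → 145 → 42 → 20 → 4 → 16 → 37 → 58 → 89  — not happy
532: 532 → 38 → 73 → 58 → 89 → 145 → 42 → 20 → 4 → 16 → 37 → 58  — not happy
533: 533 → 43 → 25 → 29 → 85 → 89 → 145 → 42 → 20 → 4 → 16 → 37 → 58 → 89  — not happy
534: 534 → 50 → 25 → 29 → 85 → 89 → 145 → 42 → 20 → 4 → 16 → 37 → 58 → 89  — not happy
535: 535 → 59 → 106 → 37 → 58 → 89 → 145 → 42 → 20 → 4 → 16 → 37  — not happy
536: 536 → 70 → 49 → 97 → 130 → 10 → 1  — happy
happy: 536

1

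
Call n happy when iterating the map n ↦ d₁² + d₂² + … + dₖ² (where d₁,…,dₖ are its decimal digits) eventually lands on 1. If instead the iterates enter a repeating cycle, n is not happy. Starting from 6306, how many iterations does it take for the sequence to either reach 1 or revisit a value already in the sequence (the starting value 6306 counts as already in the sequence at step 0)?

6306 → 6² + 3² + 0² + 6² = 81
81 → 8² + 1² = 65
65 → 6² + 5² = 61
61 → 6² + 1² = 37
37 → 3² + 7² = 58
58 → 5² + 8² = 89
89 → 8² + 9² = 145
145 → 1² + 4² + 5² = 42
42 → 4² + 2² = 20
20 → 2² + 0² = 4
4 → 4² = 16
16 → 1² + 6² = 37  — 37 repeats.
That took 12 steps.

12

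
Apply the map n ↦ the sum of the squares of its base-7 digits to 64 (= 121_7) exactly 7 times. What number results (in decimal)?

64 = (1,2,1)_7 → 6
6 = (6)_7 → 36
36 = (5,1)_7 → 26
26 = (3,5)_7 → 34
34 = (4,6)_7 → 52
52 = (1,0,3)_7 → 10
10 = (1,3)_7 → 10

10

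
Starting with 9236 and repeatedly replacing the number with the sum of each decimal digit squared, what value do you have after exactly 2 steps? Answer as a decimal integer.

9236 → 9² + 2² + 3² + 6² = 81 + 4 + 9 + 36 = 130
130 → 1² + 3² + 0² = 1 + 9 + 0 = 10

10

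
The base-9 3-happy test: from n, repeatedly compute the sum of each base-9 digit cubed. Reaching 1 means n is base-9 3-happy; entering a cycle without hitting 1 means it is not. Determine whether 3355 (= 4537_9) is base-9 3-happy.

base-9 3-happy

3355 = (4,5,3,7)_9 → 559
559 = (6,8,1)_9 → 729
729 = (1,0,0,0)_9 → 1  — reached 1.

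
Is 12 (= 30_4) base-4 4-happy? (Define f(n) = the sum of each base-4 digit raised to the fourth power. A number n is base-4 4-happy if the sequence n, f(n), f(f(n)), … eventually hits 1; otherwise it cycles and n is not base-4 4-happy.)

not base-4 4-happy

12 = (3,0)_4 → 3⁴ + 0⁴ = 81
81 = (1,1,0,1)_4 → 1⁴ + 1⁴ + 0⁴ + 1⁴ = 3
3 = (3)_4 → 3⁴ = 81  — 81 already seen; the sequence cycles without reaching 1.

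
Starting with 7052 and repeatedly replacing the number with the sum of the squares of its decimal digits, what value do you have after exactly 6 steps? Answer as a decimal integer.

16

7052 → 78
78 → 113
113 → 11
11 → 2
2 → 4
4 → 16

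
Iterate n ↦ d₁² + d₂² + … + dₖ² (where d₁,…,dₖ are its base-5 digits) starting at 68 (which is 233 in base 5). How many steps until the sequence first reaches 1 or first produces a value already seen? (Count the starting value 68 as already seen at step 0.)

6

68 = (2,3,3)_5 → 2² + 3² + 3² = 4 + 9 + 9 = 22
22 = (4,2)_5 → 4² + 2² = 16 + 4 = 20
20 = (4,0)_5 → 4² + 0² = 16 + 0 = 16
16 = (3,1)_5 → 3² + 1² = 9 + 1 = 10
10 = (2,0)_5 → 2² + 0² = 4 + 0 = 4
4 = (4)_5 → 4² = 16  — 16 repeats.
That took 6 steps.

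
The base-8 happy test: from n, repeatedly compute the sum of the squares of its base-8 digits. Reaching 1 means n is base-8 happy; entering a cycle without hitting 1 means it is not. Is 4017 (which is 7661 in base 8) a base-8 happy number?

not base-8 happy

4017 = (7,6,6,1)_8 → 7² + 6² + 6² + 1² = 49 + 36 + 36 + 1 = 122
122 = (1,7,2)_8 → 1² + 7² + 2² = 1 + 49 + 4 = 54
54 = (6,6)_8 → 6² + 6² = 36 + 36 = 72
72 = (1,1,0)_8 → 1² + 1² + 0² = 1 + 1 + 0 = 2
2 = (2)_8 → 2² = 4
4 = (4)_8 → 4² = 16
16 = (2,0)_8 → 2² + 0² = 4 + 0 = 4  — 4 already seen; the sequence cycles without reaching 1.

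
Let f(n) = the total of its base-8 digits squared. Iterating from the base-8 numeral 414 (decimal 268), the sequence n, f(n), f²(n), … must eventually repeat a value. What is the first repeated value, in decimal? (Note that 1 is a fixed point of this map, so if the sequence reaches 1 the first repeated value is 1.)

268 = (4,1,4)_8 → 4² + 1² + 4² = 33
33 = (4,1)_8 → 4² + 1² = 17
17 = (2,1)_8 → 2² + 1² = 5
5 = (5)_8 → 5² = 25
25 = (3,1)_8 → 3² + 1² = 10
10 = (1,2)_8 → 1² + 2² = 5  — 5 already appeared earlier.

5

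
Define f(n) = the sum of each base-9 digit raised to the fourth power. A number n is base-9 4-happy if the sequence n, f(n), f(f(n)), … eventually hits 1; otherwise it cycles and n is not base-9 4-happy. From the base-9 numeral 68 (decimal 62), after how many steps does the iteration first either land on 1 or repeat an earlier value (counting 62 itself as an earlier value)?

62 = (6,8)_9 → 6⁴ + 8⁴ = 5392
5392 = (7,3,5,1)_9 → 7⁴ + 3⁴ + 5⁴ + 1⁴ = 3108
3108 = (4,2,3,3)_9 → 4⁴ + 2⁴ + 3⁴ + 3⁴ = 434
434 = (5,3,2)_9 → 5⁴ + 3⁴ + 2⁴ = 722
722 = (8,8,2)_9 → 8⁴ + 8⁴ + 2⁴ = 8208
8208 = (1,2,2,3,0)_9 → 1⁴ + 2⁴ + 2⁴ + 3⁴ + 0⁴ = 114
114 = (1,3,6)_9 → 1⁴ + 3⁴ + 6⁴ = 1378
1378 = (1,8,0,1)_9 → 1⁴ + 8⁴ + 0⁴ + 1⁴ = 4098
4098 = (5,5,5,3)_9 → 5⁴ + 5⁴ + 5⁴ + 3⁴ = 1956
1956 = (2,6,1,3)_9 → 2⁴ + 6⁴ + 1⁴ + 3⁴ = 1394
1394 = (1,8,1,8)_9 → 1⁴ + 8⁴ + 1⁴ + 8⁴ = 8194
8194 = (1,2,2,1,4)_9 → 1⁴ + 2⁴ + 2⁴ + 1⁴ + 4⁴ = 290
290 = (3,5,2)_9 → 3⁴ + 5⁴ + 2⁴ = 722  — 722 repeats.
That took 13 steps.

13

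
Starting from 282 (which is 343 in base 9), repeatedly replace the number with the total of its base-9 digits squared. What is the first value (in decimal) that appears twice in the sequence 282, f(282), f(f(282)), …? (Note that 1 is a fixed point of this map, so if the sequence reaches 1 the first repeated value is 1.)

74

282 = (3,4,3)_9 → 34
34 = (3,7)_9 → 58
58 = (6,4)_9 → 52
52 = (5,7)_9 → 74
74 = (8,2)_9 → 68
68 = (7,5)_9 → 74  — 74 already appeared earlier.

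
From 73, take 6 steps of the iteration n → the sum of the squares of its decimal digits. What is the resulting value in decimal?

4

73 → 7² + 3² = 49 + 9 = 58
58 → 5² + 8² = 25 + 64 = 89
89 → 8² + 9² = 64 + 81 = 145
145 → 1² + 4² + 5² = 1 + 16 + 25 = 42
42 → 4² + 2² = 16 + 4 = 20
20 → 2² + 0² = 4 + 0 = 4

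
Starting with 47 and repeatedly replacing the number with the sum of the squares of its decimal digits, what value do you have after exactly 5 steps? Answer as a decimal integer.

47 → 4² + 7² = 65
65 → 6² + 5² = 61
61 → 6² + 1² = 37
37 → 3² + 7² = 58
58 → 5² + 8² = 89

89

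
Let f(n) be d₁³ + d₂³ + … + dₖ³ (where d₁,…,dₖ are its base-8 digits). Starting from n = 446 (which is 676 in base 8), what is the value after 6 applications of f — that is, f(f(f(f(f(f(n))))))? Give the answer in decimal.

92

446 = (6,7,6)_8 → 6³ + 7³ + 6³ = 216 + 343 + 216 = 775
775 = (1,4,0,7)_8 → 1³ + 4³ + 0³ + 7³ = 1 + 64 + 0 + 343 = 408
408 = (6,3,0)_8 → 6³ + 3³ + 0³ = 216 + 27 + 0 = 243
243 = (3,6,3)_8 → 3³ + 6³ + 3³ = 27 + 216 + 27 = 270
270 = (4,1,6)_8 → 4³ + 1³ + 6³ = 64 + 1 + 216 = 281
281 = (4,3,1)_8 → 4³ + 3³ + 1³ = 64 + 27 + 1 = 92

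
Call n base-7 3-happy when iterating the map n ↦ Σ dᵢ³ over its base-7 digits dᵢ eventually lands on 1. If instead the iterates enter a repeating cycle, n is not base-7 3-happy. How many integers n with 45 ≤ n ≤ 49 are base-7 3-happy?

45: 45 → 243 → 405 → 219 → 99 → 9 → 9  — not base-7 3-happy
46: 46 → 280 → 250 → 250  — not base-7 3-happy
47: 47 → 341 → 557 → 137 → 197 → 65 → 17 → 35 → 125 → 251 → 341  — not base-7 3-happy
48: 48 → 432 → 252 → 126 → 72 → 36 → 126  — not base-7 3-happy
49: 49 → 1  — base-7 3-happy
base-7 3-happy: 49

1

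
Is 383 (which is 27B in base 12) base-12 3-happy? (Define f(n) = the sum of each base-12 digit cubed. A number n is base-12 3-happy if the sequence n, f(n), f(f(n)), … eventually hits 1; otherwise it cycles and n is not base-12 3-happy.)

base-12 3-happy

383 = (2,7,11)_12 → 1682
1682 = (11,8,2)_12 → 1851
1851 = (1,0,10,3)_12 → 1028
1028 = (7,1,8)_12 → 856
856 = (5,11,4)_12 → 1520
1520 = (10,6,8)_12 → 1728
1728 = (1,0,0,0)_12 → 1  — reached 1.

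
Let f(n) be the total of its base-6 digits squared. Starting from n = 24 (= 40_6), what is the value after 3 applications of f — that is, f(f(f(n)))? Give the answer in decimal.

13

24 = (4,0)_6 → 4² + 0² = 16 + 0 = 16
16 = (2,4)_6 → 2² + 4² = 4 + 16 = 20
20 = (3,2)_6 → 3² + 2² = 9 + 4 = 13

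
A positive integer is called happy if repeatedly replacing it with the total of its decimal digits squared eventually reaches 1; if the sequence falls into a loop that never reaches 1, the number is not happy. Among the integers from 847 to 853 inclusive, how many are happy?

1

847: 847 → 129 → 86 → 100 → 1  (reaches 1)
848: 848 → 144 → 33 → 18 → 65 → 61 → 37 → 58 → 89 → 145 → 42 → 20 → 4 → 16 → 37  (repeats 37)
849: 849 → 161 → 38 → 73 → 58 → 89 → 145 → 42 → 20 → 4 → 16 → 37 → 58  (repeats 58)
850: 850 → 89 → 145 → 42 → 20 → 4 → 16 → 37 → 58 → 89  (repeats 89)
851: 851 → 90 → 81 → 65 → 61 → 37 → 58 → 89 → 145 → 42 → 20 → 4 → 16 → 37  (repeats 37)
852: 852 → 93 → 90 → 81 → 65 → 61 → 37 → 58 → 89 → 145 → 42 → 20 → 4 → 16 → 37  (repeats 37)
853: 853 → 98 → 145 → 42 → 20 → 4 → 16 → 37 → 58 → 89 → 145  (repeats 145)
happy: 847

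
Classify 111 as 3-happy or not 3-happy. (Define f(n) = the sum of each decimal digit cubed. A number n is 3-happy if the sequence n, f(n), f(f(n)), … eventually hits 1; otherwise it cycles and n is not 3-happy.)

not 3-happy

111 → 1³ + 1³ + 1³ = 3
3 → 3³ = 27
27 → 2³ + 7³ = 351
351 → 3³ + 5³ + 1³ = 153
153 → 1³ + 5³ + 3³ = 153  — 153 already seen; the sequence cycles without reaching 1.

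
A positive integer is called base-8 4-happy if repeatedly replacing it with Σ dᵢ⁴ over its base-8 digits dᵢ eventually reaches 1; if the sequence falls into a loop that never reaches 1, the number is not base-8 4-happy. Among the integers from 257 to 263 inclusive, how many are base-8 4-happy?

1

257: 257 → 257  (repeats 257)
258: 258 → 272 → 272  (repeats 272)
259: 259 → 337 → 642 → 33 → 257 → 257  (repeats 257)
260: 260 → 512 → 1  (reaches 1)
261: 261 → 881 → 1923 → 1458 → 2624 → 626 → 1314 → 544 → 257 → 257  (repeats 257)
262: 262 → 1552 → 97 → 258 → 272 → 272  (repeats 272)
263: 263 → 2657 → 883 → 2003 → 2579 → 722 → 114 → 1313 → 529 → 18 → 32 → 256 → 256  (repeats 256)
base-8 4-happy: 260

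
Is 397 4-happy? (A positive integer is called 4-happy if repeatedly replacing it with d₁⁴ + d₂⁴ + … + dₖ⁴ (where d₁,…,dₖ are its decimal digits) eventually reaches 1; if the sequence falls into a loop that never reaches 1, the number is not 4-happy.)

397 → 3⁴ + 9⁴ + 7⁴ = 81 + 6561 + 2401 = 9043
9043 → 9⁴ + 0⁴ + 4⁴ + 3⁴ = 6561 + 0 + 256 + 81 = 6898
6898 → 6⁴ + 8⁴ + 9⁴ + 8⁴ = 1296 + 4096 + 6561 + 4096 = 16049
16049 → 1⁴ + 6⁴ + 0⁴ + 4⁴ + 9⁴ = 1 + 1296 + 0 + 256 + 6561 = 8114
8114 → 8⁴ + 1⁴ + 1⁴ + 4⁴ = 4096 + 1 + 1 + 256 = 4354
4354 → 4⁴ + 3⁴ + 5⁴ + 4⁴ = 256 + 81 + 625 + 256 = 1218
1218 → 1⁴ + 2⁴ + 1⁴ + 8⁴ = 1 + 16 + 1 + 4096 = 4114
4114 → 4⁴ + 1⁴ + 1⁴ + 4⁴ = 256 + 1 + 1 + 256 = 514
514 → 5⁴ + 1⁴ + 4⁴ = 625 + 1 + 256 = 882
882 → 8⁴ + 8⁴ + 2⁴ = 4096 + 4096 + 16 = 8208
8208 → 8⁴ + 2⁴ + 0⁴ + 8⁴ = 4096 + 16 + 0 + 4096 = 8208  — 8208 already seen; the sequence cycles without reaching 1.

not 4-happy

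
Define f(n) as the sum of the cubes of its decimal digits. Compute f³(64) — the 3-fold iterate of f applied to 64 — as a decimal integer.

64 → 6³ + 4³ = 216 + 64 = 280
280 → 2³ + 8³ + 0³ = 8 + 512 + 0 = 520
520 → 5³ + 2³ + 0³ = 125 + 8 + 0 = 133

133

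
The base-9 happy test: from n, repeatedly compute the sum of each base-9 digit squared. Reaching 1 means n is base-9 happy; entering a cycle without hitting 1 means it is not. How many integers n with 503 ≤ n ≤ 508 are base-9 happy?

1

503: 503 → 101 → 9 → 1  (reaches 1)
504: 504 → 40 → 32 → 34 → 58 → 52 → 74 → 68 → 74  (repeats 74)
505: 505 → 41 → 41  (repeats 41)
506: 506 → 44 → 80 → 128 → 30 → 18 → 4 → 16 → 50 → 50  (repeats 50)
507: 507 → 49 → 41 → 41  (repeats 41)
508: 508 → 56 → 40 → 32 → 34 → 58 → 52 → 74 → 68 → 74  (repeats 74)
base-9 happy: 503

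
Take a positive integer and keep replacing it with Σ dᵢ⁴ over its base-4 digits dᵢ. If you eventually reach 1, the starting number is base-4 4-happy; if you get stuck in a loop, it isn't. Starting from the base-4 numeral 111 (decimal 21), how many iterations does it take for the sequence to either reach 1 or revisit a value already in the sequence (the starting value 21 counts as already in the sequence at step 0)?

21 = (1,1,1)_4 → 1⁴ + 1⁴ + 1⁴ = 1 + 1 + 1 = 3
3 = (3)_4 → 3⁴ = 81
81 = (1,1,0,1)_4 → 1⁴ + 1⁴ + 0⁴ + 1⁴ = 1 + 1 + 0 + 1 = 3  — 3 repeats.
That took 3 steps.

3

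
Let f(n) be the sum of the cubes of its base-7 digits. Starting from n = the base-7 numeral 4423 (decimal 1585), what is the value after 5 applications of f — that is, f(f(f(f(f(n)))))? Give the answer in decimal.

217

1585 = (4,4,2,3)_7 → 4³ + 4³ + 2³ + 3³ = 64 + 64 + 8 + 27 = 163
163 = (3,2,2)_7 → 3³ + 2³ + 2³ = 27 + 8 + 8 = 43
43 = (6,1)_7 → 6³ + 1³ = 216 + 1 = 217
217 = (4,3,0)_7 → 4³ + 3³ + 0³ = 64 + 27 + 0 = 91
91 = (1,6,0)_7 → 1³ + 6³ + 0³ = 1 + 216 + 0 = 217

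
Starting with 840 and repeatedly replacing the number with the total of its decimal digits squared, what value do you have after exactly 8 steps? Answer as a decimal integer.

42

840 → 8² + 4² + 0² = 80
80 → 8² + 0² = 64
64 → 6² + 4² = 52
52 → 5² + 2² = 29
29 → 2² + 9² = 85
85 → 8² + 5² = 89
89 → 8² + 9² = 145
145 → 1² + 4² + 5² = 42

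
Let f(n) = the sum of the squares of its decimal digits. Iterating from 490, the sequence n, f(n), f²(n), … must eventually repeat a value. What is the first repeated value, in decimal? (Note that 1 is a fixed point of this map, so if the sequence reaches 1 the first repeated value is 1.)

490 → 4² + 9² + 0² = 16 + 81 + 0 = 97
97 → 9² + 7² = 81 + 49 = 130
130 → 1² + 3² + 0² = 1 + 9 + 0 = 10
10 → 1² + 0² = 1 + 0 = 1  — reached the fixed point 1.
1 → 1, so 1 is the first repeated value.

1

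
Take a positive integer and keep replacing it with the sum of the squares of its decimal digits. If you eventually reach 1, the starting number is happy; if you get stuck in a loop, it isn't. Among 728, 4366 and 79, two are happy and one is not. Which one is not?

728: 728 → 117 → 51 → 26 → 40 → 16 → 37 → 58 → 89 → 145 → 42 → 20 → 4 → 16  — repeats 16 (not happy)
4366: 4366 → 97 → 130 → 10 → 1  — reaches 1 (happy)
79: 79 → 130 → 10 → 1  — reaches 1 (happy)

728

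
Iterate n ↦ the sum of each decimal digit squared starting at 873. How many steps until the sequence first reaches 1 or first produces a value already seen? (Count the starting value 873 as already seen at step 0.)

14

873 → 8² + 7² + 3² = 122
122 → 1² + 2² + 2² = 9
9 → 9² = 81
81 → 8² + 1² = 65
65 → 6² + 5² = 61
61 → 6² + 1² = 37
37 → 3² + 7² = 58
58 → 5² + 8² = 89
89 → 8² + 9² = 145
145 → 1² + 4² + 5² = 42
42 → 4² + 2² = 20
20 → 2² + 0² = 4
4 → 4² = 16
16 → 1² + 6² = 37  — 37 repeats.
That took 14 steps.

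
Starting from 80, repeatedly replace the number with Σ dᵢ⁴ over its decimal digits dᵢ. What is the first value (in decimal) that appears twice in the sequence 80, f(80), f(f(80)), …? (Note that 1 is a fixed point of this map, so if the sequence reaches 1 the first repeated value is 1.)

4179

80 → 8⁴ + 0⁴ = 4096
4096 → 4⁴ + 0⁴ + 9⁴ + 6⁴ = 8113
8113 → 8⁴ + 1⁴ + 1⁴ + 3⁴ = 4179
4179 → 4⁴ + 1⁴ + 7⁴ + 9⁴ = 9219
9219 → 9⁴ + 2⁴ + 1⁴ + 9⁴ = 13139
13139 → 1⁴ + 3⁴ + 1⁴ + 3⁴ + 9⁴ = 6725
6725 → 6⁴ + 7⁴ + 2⁴ + 5⁴ = 4338
4338 → 4⁴ + 3⁴ + 3⁴ + 8⁴ = 4514
4514 → 4⁴ + 5⁴ + 1⁴ + 4⁴ = 1138
1138 → 1⁴ + 1⁴ + 3⁴ + 8⁴ = 4179  — 4179 already appeared earlier.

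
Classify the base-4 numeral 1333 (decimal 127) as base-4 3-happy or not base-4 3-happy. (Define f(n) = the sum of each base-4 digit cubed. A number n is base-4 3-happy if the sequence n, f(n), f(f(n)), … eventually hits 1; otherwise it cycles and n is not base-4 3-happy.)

base-4 3-happy

127 = (1,3,3,3)_4 → 82
82 = (1,1,0,2)_4 → 10
10 = (2,2)_4 → 16
16 = (1,0,0)_4 → 1  — reached 1.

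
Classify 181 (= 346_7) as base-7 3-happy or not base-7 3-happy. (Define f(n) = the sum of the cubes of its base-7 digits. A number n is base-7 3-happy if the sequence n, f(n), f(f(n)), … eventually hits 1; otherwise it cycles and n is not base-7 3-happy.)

base-7 3-happy

181 = (3,4,6)_7 → 3³ + 4³ + 6³ = 307
307 = (6,1,6)_7 → 6³ + 1³ + 6³ = 433
433 = (1,1,5,6)_7 → 1³ + 1³ + 5³ + 6³ = 343
343 = (1,0,0,0)_7 → 1³ + 0³ + 0³ + 0³ = 1  — reached 1.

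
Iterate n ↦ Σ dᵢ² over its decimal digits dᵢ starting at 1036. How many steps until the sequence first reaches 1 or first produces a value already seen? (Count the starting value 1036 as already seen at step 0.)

13

1036 → 1² + 0² + 3² + 6² = 1 + 0 + 9 + 36 = 46
46 → 4² + 6² = 16 + 36 = 52
52 → 5² + 2² = 25 + 4 = 29
29 → 2² + 9² = 4 + 81 = 85
85 → 8² + 5² = 64 + 25 = 89
89 → 8² + 9² = 64 + 81 = 145
145 → 1² + 4² + 5² = 1 + 16 + 25 = 42
42 → 4² + 2² = 16 + 4 = 20
20 → 2² + 0² = 4 + 0 = 4
4 → 4² = 16
16 → 1² + 6² = 1 + 36 = 37
37 → 3² + 7² = 9 + 49 = 58
58 → 5² + 8² = 25 + 64 = 89  — 89 repeats.
That took 13 steps.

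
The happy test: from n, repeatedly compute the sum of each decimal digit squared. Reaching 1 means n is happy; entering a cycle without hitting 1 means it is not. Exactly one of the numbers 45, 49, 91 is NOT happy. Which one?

45

45: 45 → 41 → 17 → 50 → 25 → 29 → 85 → 89 → 145 → 42 → 20 → 4 → 16 → 37 → 58 → 89  — repeats 89 (not happy)
49: 49 → 97 → 130 → 10 → 1  — reaches 1 (happy)
91: 91 → 82 → 68 → 100 → 1  — reaches 1 (happy)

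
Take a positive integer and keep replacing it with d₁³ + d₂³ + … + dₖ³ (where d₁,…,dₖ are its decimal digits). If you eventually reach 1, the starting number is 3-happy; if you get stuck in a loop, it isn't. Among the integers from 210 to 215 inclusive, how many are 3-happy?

1

210: 210 → 9 → 729 → 1080 → 513 → 153 → 153  (repeats 153)
211: 211 → 10 → 1  (reaches 1)
212: 212 → 17 → 344 → 155 → 251 → 134 → 92 → 737 → 713 → 371 → 371  (repeats 371)
213: 213 → 36 → 243 → 99 → 1458 → 702 → 351 → 153 → 153  (repeats 153)
214: 214 → 73 → 370 → 370  (repeats 370)
215: 215 → 134 → 92 → 737 → 713 → 371 → 371  (repeats 371)
3-happy: 211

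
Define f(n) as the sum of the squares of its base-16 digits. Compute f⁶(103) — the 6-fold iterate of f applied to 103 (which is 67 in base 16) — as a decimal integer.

103 = (6,7)_16 → 6² + 7² = 36 + 49 = 85
85 = (5,5)_16 → 5² + 5² = 25 + 25 = 50
50 = (3,2)_16 → 3² + 2² = 9 + 4 = 13
13 = (13)_16 → 13² = 169
169 = (10,9)_16 → 10² + 9² = 100 + 81 = 181
181 = (11,5)_16 → 11² + 5² = 121 + 25 = 146

146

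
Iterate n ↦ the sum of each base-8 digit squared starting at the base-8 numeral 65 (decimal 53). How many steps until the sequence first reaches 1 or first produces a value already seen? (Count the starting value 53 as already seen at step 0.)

8

53 = (6,5)_8 → 6² + 5² = 61
61 = (7,5)_8 → 7² + 5² = 74
74 = (1,1,2)_8 → 1² + 1² + 2² = 6
6 = (6)_8 → 6² = 36
36 = (4,4)_8 → 4² + 4² = 32
32 = (4,0)_8 → 4² + 0² = 16
16 = (2,0)_8 → 2² + 0² = 4
4 = (4)_8 → 4² = 16  — 16 repeats.
That took 8 steps.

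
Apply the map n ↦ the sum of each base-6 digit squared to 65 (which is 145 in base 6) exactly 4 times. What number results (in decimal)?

16

65 = (1,4,5)_6 → 1² + 4² + 5² = 1 + 16 + 25 = 42
42 = (1,1,0)_6 → 1² + 1² + 0² = 1 + 1 + 0 = 2
2 = (2)_6 → 2² = 4
4 = (4)_6 → 4² = 16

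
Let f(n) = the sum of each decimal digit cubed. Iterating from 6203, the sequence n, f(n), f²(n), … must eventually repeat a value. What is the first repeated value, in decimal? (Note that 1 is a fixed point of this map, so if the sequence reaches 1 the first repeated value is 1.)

6203 → 6³ + 2³ + 0³ + 3³ = 216 + 8 + 0 + 27 = 251
251 → 2³ + 5³ + 1³ = 8 + 125 + 1 = 134
134 → 1³ + 3³ + 4³ = 1 + 27 + 64 = 92
92 → 9³ + 2³ = 729 + 8 = 737
737 → 7³ + 3³ + 7³ = 343 + 27 + 343 = 713
713 → 7³ + 1³ + 3³ = 343 + 1 + 27 = 371
371 → 3³ + 7³ + 1³ = 27 + 343 + 1 = 371  — 371 already appeared earlier.

371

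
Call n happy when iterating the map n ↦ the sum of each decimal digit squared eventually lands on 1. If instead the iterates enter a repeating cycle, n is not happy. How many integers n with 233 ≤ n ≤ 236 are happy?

1

233: 233 → 22 → 8 → 64 → 52 → 29 → 85 → 89 → 145 → 42 → 20 → 4 → 16 → 37 → 58 → 89  — not happy
234: 234 → 29 → 85 → 89 → 145 → 42 → 20 → 4 → 16 → 37 → 58 → 89  — not happy
235: 235 → 38 → 73 → 58 → 89 → 145 → 42 → 20 → 4 → 16 → 37 → 58  — not happy
236: 236 → 49 → 97 → 130 → 10 → 1  — happy
happy: 236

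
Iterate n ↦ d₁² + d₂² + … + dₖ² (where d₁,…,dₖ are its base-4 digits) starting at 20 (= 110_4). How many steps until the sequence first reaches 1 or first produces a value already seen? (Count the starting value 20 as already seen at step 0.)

20 = (1,1,0)_4 → 1² + 1² + 0² = 1 + 1 + 0 = 2
2 = (2)_4 → 2² = 4
4 = (1,0)_4 → 1² + 0² = 1 + 0 = 1  — reached 1.
That took 3 steps.

3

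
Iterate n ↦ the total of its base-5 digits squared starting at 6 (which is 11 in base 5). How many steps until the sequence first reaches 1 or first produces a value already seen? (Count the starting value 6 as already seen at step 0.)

6 = (1,1)_5 → 1² + 1² = 1 + 1 = 2
2 = (2)_5 → 2² = 4
4 = (4)_5 → 4² = 16
16 = (3,1)_5 → 3² + 1² = 9 + 1 = 10
10 = (2,0)_5 → 2² + 0² = 4 + 0 = 4  — 4 repeats.
That took 5 steps.

5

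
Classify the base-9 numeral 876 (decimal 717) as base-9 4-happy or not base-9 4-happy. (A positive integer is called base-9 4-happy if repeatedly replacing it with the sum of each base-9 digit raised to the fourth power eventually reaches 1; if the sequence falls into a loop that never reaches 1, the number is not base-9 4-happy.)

717 = (8,7,6)_9 → 8⁴ + 7⁴ + 6⁴ = 7793
7793 = (1,1,6,1,8)_9 → 1⁴ + 1⁴ + 6⁴ + 1⁴ + 8⁴ = 5395
5395 = (7,3,5,4)_9 → 7⁴ + 3⁴ + 5⁴ + 4⁴ = 3363
3363 = (4,5,4,6)_9 → 4⁴ + 5⁴ + 4⁴ + 6⁴ = 2433
2433 = (3,3,0,3)_9 → 3⁴ + 3⁴ + 0⁴ + 3⁴ = 243
243 = (3,0,0)_9 → 3⁴ + 0⁴ + 0⁴ = 81
81 = (1,0,0)_9 → 1⁴ + 0⁴ + 0⁴ = 1  — reached 1.

base-9 4-happy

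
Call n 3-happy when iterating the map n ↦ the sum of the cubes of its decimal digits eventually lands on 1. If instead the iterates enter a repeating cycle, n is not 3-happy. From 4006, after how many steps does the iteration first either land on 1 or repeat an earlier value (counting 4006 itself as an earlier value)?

4006 → 4³ + 0³ + 0³ + 6³ = 64 + 0 + 0 + 216 = 280
280 → 2³ + 8³ + 0³ = 8 + 512 + 0 = 520
520 → 5³ + 2³ + 0³ = 125 + 8 + 0 = 133
133 → 1³ + 3³ + 3³ = 1 + 27 + 27 = 55
55 → 5³ + 5³ = 125 + 125 = 250
250 → 2³ + 5³ + 0³ = 8 + 125 + 0 = 133  — 133 repeats.
That took 6 steps.

6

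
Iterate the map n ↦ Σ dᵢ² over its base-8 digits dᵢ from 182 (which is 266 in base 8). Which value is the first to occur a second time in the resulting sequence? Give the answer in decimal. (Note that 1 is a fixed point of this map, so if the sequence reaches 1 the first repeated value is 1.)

1

182 = (2,6,6)_8 → 2² + 6² + 6² = 4 + 36 + 36 = 76
76 = (1,1,4)_8 → 1² + 1² + 4² = 1 + 1 + 16 = 18
18 = (2,2)_8 → 2² + 2² = 4 + 4 = 8
8 = (1,0)_8 → 1² + 0² = 1 + 0 = 1  — reached the fixed point 1.
1 → 1, so 1 is the first repeated value.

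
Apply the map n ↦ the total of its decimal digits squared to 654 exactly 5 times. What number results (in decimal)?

654 → 6² + 5² + 4² = 77
77 → 7² + 7² = 98
98 → 9² + 8² = 145
145 → 1² + 4² + 5² = 42
42 → 4² + 2² = 20

20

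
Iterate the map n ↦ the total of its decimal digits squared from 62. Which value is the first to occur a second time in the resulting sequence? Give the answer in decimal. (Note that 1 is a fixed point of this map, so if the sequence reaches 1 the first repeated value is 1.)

16

62 → 6² + 2² = 36 + 4 = 40
40 → 4² + 0² = 16 + 0 = 16
16 → 1² + 6² = 1 + 36 = 37
37 → 3² + 7² = 9 + 49 = 58
58 → 5² + 8² = 25 + 64 = 89
89 → 8² + 9² = 64 + 81 = 145
145 → 1² + 4² + 5² = 1 + 16 + 25 = 42
42 → 4² + 2² = 16 + 4 = 20
20 → 2² + 0² = 4 + 0 = 4
4 → 4² = 16  — 16 already appeared earlier.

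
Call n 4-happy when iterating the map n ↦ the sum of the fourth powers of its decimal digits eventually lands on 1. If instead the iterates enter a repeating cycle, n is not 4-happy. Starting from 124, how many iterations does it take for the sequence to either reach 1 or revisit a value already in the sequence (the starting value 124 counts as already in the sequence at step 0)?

11

124 → 1⁴ + 2⁴ + 4⁴ = 273
273 → 2⁴ + 7⁴ + 3⁴ = 2498
2498 → 2⁴ + 4⁴ + 9⁴ + 8⁴ = 10929
10929 → 1⁴ + 0⁴ + 9⁴ + 2⁴ + 9⁴ = 13139
13139 → 1⁴ + 3⁴ + 1⁴ + 3⁴ + 9⁴ = 6725
6725 → 6⁴ + 7⁴ + 2⁴ + 5⁴ = 4338
4338 → 4⁴ + 3⁴ + 3⁴ + 8⁴ = 4514
4514 → 4⁴ + 5⁴ + 1⁴ + 4⁴ = 1138
1138 → 1⁴ + 1⁴ + 3⁴ + 8⁴ = 4179
4179 → 4⁴ + 1⁴ + 7⁴ + 9⁴ = 9219
9219 → 9⁴ + 2⁴ + 1⁴ + 9⁴ = 13139  — 13139 repeats.
That took 11 steps.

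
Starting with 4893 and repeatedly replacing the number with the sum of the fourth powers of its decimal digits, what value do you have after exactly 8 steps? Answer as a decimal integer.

6725

4893 → 4⁴ + 8⁴ + 9⁴ + 3⁴ = 256 + 4096 + 6561 + 81 = 10994
10994 → 1⁴ + 0⁴ + 9⁴ + 9⁴ + 4⁴ = 1 + 0 + 6561 + 6561 + 256 = 13379
13379 → 1⁴ + 3⁴ + 3⁴ + 7⁴ + 9⁴ = 1 + 81 + 81 + 2401 + 6561 = 9125
9125 → 9⁴ + 1⁴ + 2⁴ + 5⁴ = 6561 + 1 + 16 + 625 = 7203
7203 → 7⁴ + 2⁴ + 0⁴ + 3⁴ = 2401 + 16 + 0 + 81 = 2498
2498 → 2⁴ + 4⁴ + 9⁴ + 8⁴ = 16 + 256 + 6561 + 4096 = 10929
10929 → 1⁴ + 0⁴ + 9⁴ + 2⁴ + 9⁴ = 1 + 0 + 6561 + 16 + 6561 = 13139
13139 → 1⁴ + 3⁴ + 1⁴ + 3⁴ + 9⁴ = 1 + 81 + 1 + 81 + 6561 = 6725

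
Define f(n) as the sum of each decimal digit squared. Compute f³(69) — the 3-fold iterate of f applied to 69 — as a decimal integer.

69 → 6² + 9² = 117
117 → 1² + 1² + 7² = 51
51 → 5² + 1² = 26

26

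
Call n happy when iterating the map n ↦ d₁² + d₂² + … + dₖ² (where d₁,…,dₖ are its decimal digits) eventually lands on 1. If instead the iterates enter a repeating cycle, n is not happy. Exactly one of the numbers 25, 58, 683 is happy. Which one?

683

25: 25 → 29 → 85 → 89 → 145 → 42 → 20 → 4 → 16 → 37 → 58 → 89  — repeats 89 (not happy)
58: 58 → 89 → 145 → 42 → 20 → 4 → 16 → 37 → 58  — repeats 58 (not happy)
683: 683 → 109 → 82 → 68 → 100 → 1  — reaches 1 (happy)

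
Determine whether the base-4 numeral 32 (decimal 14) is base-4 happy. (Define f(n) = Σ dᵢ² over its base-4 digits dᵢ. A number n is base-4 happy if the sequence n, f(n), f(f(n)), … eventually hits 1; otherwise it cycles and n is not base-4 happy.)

base-4 happy

14 = (3,2)_4 → 13
13 = (3,1)_4 → 10
10 = (2,2)_4 → 8
8 = (2,0)_4 → 4
4 = (1,0)_4 → 1  — reached 1.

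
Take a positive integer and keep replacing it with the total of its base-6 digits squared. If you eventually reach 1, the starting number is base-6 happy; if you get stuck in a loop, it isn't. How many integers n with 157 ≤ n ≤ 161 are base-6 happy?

157: 157 → 21 → 18 → 9 → 10 → 17 → 29 → 41 → 26 → 20 → 13 → 5 → 25 → 17  — not base-6 happy
158: 158 → 24 → 16 → 20 → 13 → 5 → 25 → 17 → 29 → 41 → 26 → 20  — not base-6 happy
159: 159 → 29 → 41 → 26 → 20 → 13 → 5 → 25 → 17 → 29  — not base-6 happy
160: 160 → 36 → 1  — base-6 happy
161: 161 → 45 → 11 → 26 → 20 → 13 → 5 → 25 → 17 → 29 → 41 → 26  — not base-6 happy
base-6 happy: 160

1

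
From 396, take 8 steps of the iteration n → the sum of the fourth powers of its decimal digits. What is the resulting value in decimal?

9219

396 → 3⁴ + 9⁴ + 6⁴ = 81 + 6561 + 1296 = 7938
7938 → 7⁴ + 9⁴ + 3⁴ + 8⁴ = 2401 + 6561 + 81 + 4096 = 13139
13139 → 1⁴ + 3⁴ + 1⁴ + 3⁴ + 9⁴ = 1 + 81 + 1 + 81 + 6561 = 6725
6725 → 6⁴ + 7⁴ + 2⁴ + 5⁴ = 1296 + 2401 + 16 + 625 = 4338
4338 → 4⁴ + 3⁴ + 3⁴ + 8⁴ = 256 + 81 + 81 + 4096 = 4514
4514 → 4⁴ + 5⁴ + 1⁴ + 4⁴ = 256 + 625 + 1 + 256 = 1138
1138 → 1⁴ + 1⁴ + 3⁴ + 8⁴ = 1 + 1 + 81 + 4096 = 4179
4179 → 4⁴ + 1⁴ + 7⁴ + 9⁴ = 256 + 1 + 2401 + 6561 = 9219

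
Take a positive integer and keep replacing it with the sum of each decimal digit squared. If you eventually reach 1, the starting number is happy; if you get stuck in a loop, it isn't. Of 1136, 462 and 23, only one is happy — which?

1136: 1136 → 47 → 65 → 61 → 37 → 58 → 89 → 145 → 42 → 20 → 4 → 16 → 37  — repeats 37 (not happy)
462: 462 → 56 → 61 → 37 → 58 → 89 → 145 → 42 → 20 → 4 → 16 → 37  — repeats 37 (not happy)
23: 23 → 13 → 10 → 1  — reaches 1 (happy)

23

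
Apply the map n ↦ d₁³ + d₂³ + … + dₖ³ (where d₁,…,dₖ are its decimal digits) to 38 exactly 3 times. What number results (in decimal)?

38 → 539
539 → 881
881 → 1025

1025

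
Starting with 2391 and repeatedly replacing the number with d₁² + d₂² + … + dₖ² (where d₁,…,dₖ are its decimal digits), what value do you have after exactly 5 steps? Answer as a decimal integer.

89

2391 → 95
95 → 106
106 → 37
37 → 58
58 → 89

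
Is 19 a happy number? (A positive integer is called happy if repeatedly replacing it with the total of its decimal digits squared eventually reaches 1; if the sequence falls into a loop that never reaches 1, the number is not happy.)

19 → 1² + 9² = 82
82 → 8² + 2² = 68
68 → 6² + 8² = 100
100 → 1² + 0² + 0² = 1  — reached 1.

happy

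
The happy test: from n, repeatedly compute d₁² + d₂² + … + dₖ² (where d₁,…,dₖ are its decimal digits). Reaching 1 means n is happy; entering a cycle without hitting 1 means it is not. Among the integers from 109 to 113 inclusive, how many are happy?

1

109: 109 → 82 → 68 → 100 → 1  (reaches 1)
110: 110 → 2 → 4 → 16 → 37 → 58 → 89 → 145 → 42 → 20 → 4  (repeats 4)
111: 111 → 3 → 9 → 81 → 65 → 61 → 37 → 58 → 89 → 145 → 42 → 20 → 4 → 16 → 37  (repeats 37)
112: 112 → 6 → 36 → 45 → 41 → 17 → 50 → 25 → 29 → 85 → 89 → 145 → 42 → 20 → 4 → 16 → 37 → 58 → 89  (repeats 89)
113: 113 → 11 → 2 → 4 → 16 → 37 → 58 → 89 → 145 → 42 → 20 → 4  (repeats 4)
happy: 109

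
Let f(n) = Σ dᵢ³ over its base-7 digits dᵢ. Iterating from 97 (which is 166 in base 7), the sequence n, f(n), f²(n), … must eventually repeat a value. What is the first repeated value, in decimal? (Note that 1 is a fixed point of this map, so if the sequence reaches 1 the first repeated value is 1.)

97 = (1,6,6)_7 → 1³ + 6³ + 6³ = 433
433 = (1,1,5,6)_7 → 1³ + 1³ + 5³ + 6³ = 343
343 = (1,0,0,0)_7 → 1³ + 0³ + 0³ + 0³ = 1  — reached the fixed point 1.
1 → 1, so 1 is the first repeated value.

1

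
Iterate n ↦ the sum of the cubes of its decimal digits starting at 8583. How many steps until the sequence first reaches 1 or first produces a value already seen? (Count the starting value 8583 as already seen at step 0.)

8583 → 8³ + 5³ + 8³ + 3³ = 1176
1176 → 1³ + 1³ + 7³ + 6³ = 561
561 → 5³ + 6³ + 1³ = 342
342 → 3³ + 4³ + 2³ = 99
99 → 9³ + 9³ = 1458
1458 → 1³ + 4³ + 5³ + 8³ = 702
702 → 7³ + 0³ + 2³ = 351
351 → 3³ + 5³ + 1³ = 153
153 → 1³ + 5³ + 3³ = 153  — 153 repeats.
That took 9 steps.

9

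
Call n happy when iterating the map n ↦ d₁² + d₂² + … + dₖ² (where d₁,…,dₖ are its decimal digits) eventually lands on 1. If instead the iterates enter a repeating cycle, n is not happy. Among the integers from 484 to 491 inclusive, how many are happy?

2

484: 484 → 96 → 117 → 51 → 26 → 40 → 16 → 37 → 58 → 89 → 145 → 42 → 20 → 4 → 16  — not happy
485: 485 → 105 → 26 → 40 → 16 → 37 → 58 → 89 → 145 → 42 → 20 → 4 → 16  — not happy
486: 486 → 116 → 38 → 73 → 58 → 89 → 145 → 42 → 20 → 4 → 16 → 37 → 58  — not happy
487: 487 → 129 → 86 → 100 → 1  — happy
488: 488 → 144 → 33 → 18 → 65 → 61 → 37 → 58 → 89 → 145 → 42 → 20 → 4 → 16 → 37  — not happy
489: 489 → 161 → 38 → 73 → 58 → 89 → 145 → 42 → 20 → 4 → 16 → 37 → 58  — not happy
490: 490 → 97 → 130 → 10 → 1  — happy
491: 491 → 98 → 145 → 42 → 20 → 4 → 16 → 37 → 58 → 89 → 145  — not happy
happy: 487, 490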